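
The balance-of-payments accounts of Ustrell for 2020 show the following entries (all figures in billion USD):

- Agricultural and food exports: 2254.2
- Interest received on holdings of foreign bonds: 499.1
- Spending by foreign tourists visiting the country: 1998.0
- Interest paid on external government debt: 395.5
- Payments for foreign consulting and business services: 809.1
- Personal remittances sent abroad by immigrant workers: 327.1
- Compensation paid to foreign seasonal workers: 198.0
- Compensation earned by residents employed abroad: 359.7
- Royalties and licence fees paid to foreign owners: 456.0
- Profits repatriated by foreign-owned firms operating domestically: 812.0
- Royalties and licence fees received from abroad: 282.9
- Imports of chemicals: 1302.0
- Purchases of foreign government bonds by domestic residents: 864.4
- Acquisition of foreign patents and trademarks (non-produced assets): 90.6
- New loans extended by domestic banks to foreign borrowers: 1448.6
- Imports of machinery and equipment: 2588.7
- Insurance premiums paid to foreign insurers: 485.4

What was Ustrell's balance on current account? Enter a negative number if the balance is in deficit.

Goods: -1302.0 + 2254.2 - 2588.7 = -1636.5
Services: -809.1 - 456.0 + 282.9 - 485.4 + 1998.0 = 530.4
Primary income: -395.5 + 359.7 - 198.0 + 499.1 - 812.0 = -546.7
Secondary income: -327.1
Current account = (-1636.5) + 530.4 + (-546.7) + (-327.1) = -1979.9
(Excluded from the current account — financial account: purchases of foreign government bonds by domestic residents 864.4, new loans extended by domestic banks to foreign borrowers 1448.6; capital account: acquisition of foreign patents and trademarks (non-produced assets) 90.6.)

-1979.9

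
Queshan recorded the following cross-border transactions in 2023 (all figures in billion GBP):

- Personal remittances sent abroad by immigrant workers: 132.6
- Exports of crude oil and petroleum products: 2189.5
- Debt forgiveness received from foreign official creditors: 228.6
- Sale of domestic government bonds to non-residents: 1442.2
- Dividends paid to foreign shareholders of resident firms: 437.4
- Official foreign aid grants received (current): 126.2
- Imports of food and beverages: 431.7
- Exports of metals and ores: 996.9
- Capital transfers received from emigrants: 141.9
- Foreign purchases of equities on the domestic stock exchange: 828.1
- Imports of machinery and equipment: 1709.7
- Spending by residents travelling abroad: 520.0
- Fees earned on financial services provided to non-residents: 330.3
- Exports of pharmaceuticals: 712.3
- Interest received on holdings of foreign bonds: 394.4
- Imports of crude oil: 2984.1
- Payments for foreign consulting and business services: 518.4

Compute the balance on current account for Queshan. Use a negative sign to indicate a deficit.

Goods: 2189.5 - 2984.1 - 1709.7 - 431.7 + 712.3 + 996.9 = -1226.8
Services: 330.3 - 518.4 - 520.0 = -708.1
Primary income: -437.4 + 394.4 = -43.0
Secondary income: -132.6 + 126.2 = -6.4
Current account = (-1226.8) + (-708.1) + (-43.0) + (-6.4) = -1984.3
(Excluded from the current account — capital account: debt forgiveness received from foreign official creditors 228.6, capital transfers received from emigrants 141.9; financial account: sale of domestic government bonds to non-residents 1442.2, foreign purchases of equities on the domestic stock exchange 828.1.)

-1984.3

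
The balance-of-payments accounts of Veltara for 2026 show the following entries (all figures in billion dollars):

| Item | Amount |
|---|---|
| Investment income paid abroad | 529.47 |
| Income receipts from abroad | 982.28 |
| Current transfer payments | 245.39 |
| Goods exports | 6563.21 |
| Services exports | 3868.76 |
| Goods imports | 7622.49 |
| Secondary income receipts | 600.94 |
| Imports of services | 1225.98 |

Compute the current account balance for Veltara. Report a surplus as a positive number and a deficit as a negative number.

Goods balance = 6563.21 - 7622.49 = -1059.28
Services balance = 3868.76 - 1225.98 = 2642.78
Trade balance (goods + services) = -1059.28 + 2642.78 = 1583.50
Net primary income = 982.28 - 529.47 = 452.81
Net secondary income = 600.94 - 245.39 = 355.55
Current account = 1583.50 + 452.81 + 355.55 = 2391.86

2391.86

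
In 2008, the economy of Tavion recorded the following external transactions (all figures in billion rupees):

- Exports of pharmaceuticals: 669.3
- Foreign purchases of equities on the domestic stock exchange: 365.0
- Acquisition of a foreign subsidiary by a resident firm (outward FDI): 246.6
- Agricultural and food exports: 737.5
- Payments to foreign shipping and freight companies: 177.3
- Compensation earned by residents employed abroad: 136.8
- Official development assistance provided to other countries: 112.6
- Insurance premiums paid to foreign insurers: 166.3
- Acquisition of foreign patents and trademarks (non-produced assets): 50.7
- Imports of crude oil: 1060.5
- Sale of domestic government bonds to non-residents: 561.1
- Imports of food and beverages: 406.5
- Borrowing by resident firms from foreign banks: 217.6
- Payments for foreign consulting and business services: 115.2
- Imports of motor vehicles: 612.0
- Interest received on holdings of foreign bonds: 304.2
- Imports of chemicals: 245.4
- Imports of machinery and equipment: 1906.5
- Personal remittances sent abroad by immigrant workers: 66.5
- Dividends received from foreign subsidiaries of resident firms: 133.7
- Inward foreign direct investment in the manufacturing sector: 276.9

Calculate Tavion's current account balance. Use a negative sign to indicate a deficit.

Goods: -1060.5 - 245.4 - 1906.5 - 406.5 + 737.5 - 612.0 + 669.3 = -2824.1
Services: -115.2 - 177.3 - 166.3 = -458.8
Primary income: 304.2 + 136.8 + 133.7 = 574.7
Secondary income: -112.6 - 66.5 = -179.1
Current account = (-2824.1) + (-458.8) + 574.7 + (-179.1) = -2887.3
(Excluded from the current account — financial account: foreign purchases of equities on the domestic stock exchange 365.0, acquisition of a foreign subsidiary by a resident firm (outward FDI) 246.6, sale of domestic government bonds to non-residents 561.1, borrowing by resident firms from foreign banks 217.6, inward foreign direct investment in the manufacturing sector 276.9; capital account: acquisition of foreign patents and trademarks (non-produced assets) 50.7.)

-2887.3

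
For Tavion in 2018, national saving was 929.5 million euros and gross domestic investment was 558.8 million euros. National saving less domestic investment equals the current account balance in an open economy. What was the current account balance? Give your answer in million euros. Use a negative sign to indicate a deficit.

370.7

CA = S - I = 929.5 - 558.8 = 370.7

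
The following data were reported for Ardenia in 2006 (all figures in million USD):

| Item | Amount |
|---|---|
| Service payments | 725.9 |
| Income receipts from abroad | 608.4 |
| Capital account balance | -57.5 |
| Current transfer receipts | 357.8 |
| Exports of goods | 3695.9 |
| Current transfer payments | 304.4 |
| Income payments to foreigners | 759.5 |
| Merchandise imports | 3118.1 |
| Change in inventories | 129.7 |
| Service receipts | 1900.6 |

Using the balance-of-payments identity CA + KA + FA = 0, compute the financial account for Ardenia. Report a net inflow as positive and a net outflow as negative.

Goods balance = 3695.9 - 3118.1 = 577.8
Services balance = 1900.6 - 725.9 = 1174.7
Trade balance (goods + services) = 577.8 + 1174.7 = 1752.5
Net primary income = 608.4 - 759.5 = -151.1
Net secondary income = 357.8 - 304.4 = 53.4
Current account = 1752.5 + (-151.1) + 53.4 = 1654.8
Financial account = -(1654.8 + (-57.5)) = -1597.3

-1597.3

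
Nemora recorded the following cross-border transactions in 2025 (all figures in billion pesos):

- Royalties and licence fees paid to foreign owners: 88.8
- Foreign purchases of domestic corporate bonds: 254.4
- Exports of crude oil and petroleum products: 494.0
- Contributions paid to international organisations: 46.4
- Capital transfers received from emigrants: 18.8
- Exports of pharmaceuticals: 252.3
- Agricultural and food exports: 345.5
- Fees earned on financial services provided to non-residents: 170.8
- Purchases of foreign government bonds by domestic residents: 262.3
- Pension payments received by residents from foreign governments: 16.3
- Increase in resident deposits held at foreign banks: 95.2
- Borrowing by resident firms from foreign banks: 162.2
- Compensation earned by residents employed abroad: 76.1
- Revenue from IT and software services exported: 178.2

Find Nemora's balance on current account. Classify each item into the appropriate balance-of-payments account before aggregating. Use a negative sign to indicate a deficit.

1398.0

Goods: 252.3 + 494.0 + 345.5 = 1091.8
Services: 170.8 + 178.2 - 88.8 = 260.2
Primary income: 76.1
Secondary income: 16.3 - 46.4 = -30.1
Current account = 1091.8 + 260.2 + 76.1 + (-30.1) = 1398.0
(Excluded from the current account — financial account: foreign purchases of domestic corporate bonds 254.4, purchases of foreign government bonds by domestic residents 262.3, increase in resident deposits held at foreign banks 95.2, borrowing by resident firms from foreign banks 162.2; capital account: capital transfers received from emigrants 18.8.)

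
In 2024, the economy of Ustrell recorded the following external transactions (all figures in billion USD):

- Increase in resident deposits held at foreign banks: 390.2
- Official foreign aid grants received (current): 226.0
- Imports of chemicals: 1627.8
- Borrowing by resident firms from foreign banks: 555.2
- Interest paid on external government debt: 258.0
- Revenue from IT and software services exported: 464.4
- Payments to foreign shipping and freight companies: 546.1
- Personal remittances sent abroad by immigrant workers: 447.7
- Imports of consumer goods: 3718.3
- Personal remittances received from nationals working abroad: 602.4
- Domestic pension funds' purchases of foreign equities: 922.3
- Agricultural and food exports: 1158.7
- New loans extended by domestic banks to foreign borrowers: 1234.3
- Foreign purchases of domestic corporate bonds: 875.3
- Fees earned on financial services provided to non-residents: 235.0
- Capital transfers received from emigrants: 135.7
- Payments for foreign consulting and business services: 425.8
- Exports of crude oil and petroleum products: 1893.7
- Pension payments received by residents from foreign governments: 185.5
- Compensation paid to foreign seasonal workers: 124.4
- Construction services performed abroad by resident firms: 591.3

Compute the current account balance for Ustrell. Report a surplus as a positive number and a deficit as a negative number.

Goods: -1627.8 + 1893.7 - 3718.3 + 1158.7 = -2293.7
Services: 591.3 + 464.4 - 425.8 + 235.0 - 546.1 = 318.8
Primary income: -258.0 - 124.4 = -382.4
Secondary income: 185.5 + 602.4 + 226.0 - 447.7 = 566.2
Current account = (-2293.7) + 318.8 + (-382.4) + 566.2 = -1791.1
(Excluded from the current account — financial account: increase in resident deposits held at foreign banks 390.2, borrowing by resident firms from foreign banks 555.2, domestic pension funds' purchases of foreign equities 922.3, new loans extended by domestic banks to foreign borrowers 1234.3, foreign purchases of domestic corporate bonds 875.3; capital account: capital transfers received from emigrants 135.7.)

-1791.1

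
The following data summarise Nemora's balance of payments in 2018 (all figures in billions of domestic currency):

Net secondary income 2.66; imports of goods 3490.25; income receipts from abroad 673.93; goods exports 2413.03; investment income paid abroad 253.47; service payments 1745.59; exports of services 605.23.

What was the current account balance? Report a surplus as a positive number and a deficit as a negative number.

Goods balance = 2413.03 - 3490.25 = -1077.22
Services balance = 605.23 - 1745.59 = -1140.36
Trade balance (goods + services) = -1077.22 + (-1140.36) = -2217.58
Net primary income = 673.93 - 253.47 = 420.46
Net secondary income = 2.66
Current account = -2217.58 + 420.46 + 2.66 = -1794.46

-1794.46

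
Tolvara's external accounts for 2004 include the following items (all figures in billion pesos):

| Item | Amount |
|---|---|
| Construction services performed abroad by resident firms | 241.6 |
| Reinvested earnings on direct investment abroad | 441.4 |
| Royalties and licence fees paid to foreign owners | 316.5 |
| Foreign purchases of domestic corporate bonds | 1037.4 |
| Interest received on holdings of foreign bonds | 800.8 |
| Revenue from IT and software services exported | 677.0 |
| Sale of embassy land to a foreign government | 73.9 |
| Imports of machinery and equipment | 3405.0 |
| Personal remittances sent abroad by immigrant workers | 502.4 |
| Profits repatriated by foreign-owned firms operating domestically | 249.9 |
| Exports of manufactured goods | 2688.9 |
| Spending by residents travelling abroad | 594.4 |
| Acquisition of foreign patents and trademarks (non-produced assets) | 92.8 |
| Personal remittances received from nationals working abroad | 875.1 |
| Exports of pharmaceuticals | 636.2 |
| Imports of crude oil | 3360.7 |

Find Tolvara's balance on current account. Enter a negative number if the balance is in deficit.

-2067.9

Goods: -3360.7 - 3405.0 + 636.2 + 2688.9 = -3440.6
Services: -316.5 + 241.6 + 677.0 - 594.4 = 7.7
Primary income: 800.8 + 441.4 - 249.9 = 992.3
Secondary income: 875.1 - 502.4 = 372.7
Current account = (-3440.6) + 7.7 + 992.3 + 372.7 = -2067.9
(Excluded from the current account — financial account: foreign purchases of domestic corporate bonds 1037.4; capital account: sale of embassy land to a foreign government 73.9, acquisition of foreign patents and trademarks (non-produced assets) 92.8.)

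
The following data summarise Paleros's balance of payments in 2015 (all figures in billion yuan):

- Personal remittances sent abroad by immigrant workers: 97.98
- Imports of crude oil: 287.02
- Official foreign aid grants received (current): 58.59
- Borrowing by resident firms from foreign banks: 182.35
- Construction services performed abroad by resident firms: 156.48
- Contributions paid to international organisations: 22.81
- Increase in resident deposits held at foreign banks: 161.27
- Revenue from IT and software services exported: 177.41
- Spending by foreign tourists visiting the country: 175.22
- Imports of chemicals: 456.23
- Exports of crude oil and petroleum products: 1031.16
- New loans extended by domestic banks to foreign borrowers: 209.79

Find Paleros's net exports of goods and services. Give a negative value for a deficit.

797.02

Goods: -287.02 + 1031.16 - 456.23 = 287.91
Services: 175.22 + 177.41 + 156.48 = 509.11
Trade balance = 287.91 + 509.11 = 797.02
(Excluded from the trade balance — secondary income: personal remittances sent abroad by immigrant workers 97.98, official foreign aid grants received (current) 58.59, contributions paid to international organisations 22.81; financial account: borrowing by resident firms from foreign banks 182.35, increase in resident deposits held at foreign banks 161.27, new loans extended by domestic banks to foreign borrowers 209.79.)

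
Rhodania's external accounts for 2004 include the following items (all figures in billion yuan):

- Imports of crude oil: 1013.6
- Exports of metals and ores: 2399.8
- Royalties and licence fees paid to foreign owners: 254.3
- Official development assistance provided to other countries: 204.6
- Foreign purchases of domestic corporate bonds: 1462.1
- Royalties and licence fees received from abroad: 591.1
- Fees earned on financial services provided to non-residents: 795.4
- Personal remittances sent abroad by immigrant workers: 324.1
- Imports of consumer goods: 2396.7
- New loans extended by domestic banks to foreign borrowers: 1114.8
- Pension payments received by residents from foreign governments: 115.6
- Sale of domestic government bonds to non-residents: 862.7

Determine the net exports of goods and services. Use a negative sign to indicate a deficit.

121.7

Goods: -1013.6 + 2399.8 - 2396.7 = -1010.5
Services: -254.3 + 795.4 + 591.1 = 1132.2
Trade balance = -1010.5 + 1132.2 = 121.7
(Excluded from the trade balance — secondary income: official development assistance provided to other countries 204.6, personal remittances sent abroad by immigrant workers 324.1, pension payments received by residents from foreign governments 115.6; financial account: foreign purchases of domestic corporate bonds 1462.1, new loans extended by domestic banks to foreign borrowers 1114.8, sale of domestic government bonds to non-residents 862.7.)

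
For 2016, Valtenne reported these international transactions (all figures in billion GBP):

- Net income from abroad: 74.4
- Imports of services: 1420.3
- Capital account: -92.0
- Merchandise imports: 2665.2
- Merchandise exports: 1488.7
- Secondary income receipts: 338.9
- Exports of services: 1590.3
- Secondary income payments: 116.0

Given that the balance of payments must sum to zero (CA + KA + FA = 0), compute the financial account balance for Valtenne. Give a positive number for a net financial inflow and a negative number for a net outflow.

801.2

Goods balance = 1488.7 - 2665.2 = -1176.5
Services balance = 1590.3 - 1420.3 = 170.0
Trade balance (goods + services) = -1176.5 + 170.0 = -1006.5
Net primary income = 74.4
Net secondary income = 338.9 - 116.0 = 222.9
Current account = -1006.5 + 74.4 + 222.9 = -709.2
Financial account = -(-709.2 + (-92.0)) = 801.2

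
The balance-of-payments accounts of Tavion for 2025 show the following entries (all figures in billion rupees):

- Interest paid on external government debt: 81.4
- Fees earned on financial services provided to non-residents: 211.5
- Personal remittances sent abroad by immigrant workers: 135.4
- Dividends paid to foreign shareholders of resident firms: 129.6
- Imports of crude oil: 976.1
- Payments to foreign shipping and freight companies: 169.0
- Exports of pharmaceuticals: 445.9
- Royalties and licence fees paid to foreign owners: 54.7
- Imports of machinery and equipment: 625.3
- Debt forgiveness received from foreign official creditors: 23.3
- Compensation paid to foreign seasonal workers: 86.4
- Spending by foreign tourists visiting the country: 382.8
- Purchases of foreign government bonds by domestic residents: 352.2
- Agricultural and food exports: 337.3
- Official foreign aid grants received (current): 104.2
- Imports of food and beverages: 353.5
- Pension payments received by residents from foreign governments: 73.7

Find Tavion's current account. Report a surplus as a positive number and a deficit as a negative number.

-1056.0

Goods: -353.5 - 625.3 + 337.3 + 445.9 - 976.1 = -1171.7
Services: -169.0 - 54.7 + 382.8 + 211.5 = 370.6
Primary income: -81.4 - 86.4 - 129.6 = -297.4
Secondary income: 73.7 + 104.2 - 135.4 = 42.5
Current account = (-1171.7) + 370.6 + (-297.4) + 42.5 = -1056.0
(Excluded from the current account — capital account: debt forgiveness received from foreign official creditors 23.3; financial account: purchases of foreign government bonds by domestic residents 352.2.)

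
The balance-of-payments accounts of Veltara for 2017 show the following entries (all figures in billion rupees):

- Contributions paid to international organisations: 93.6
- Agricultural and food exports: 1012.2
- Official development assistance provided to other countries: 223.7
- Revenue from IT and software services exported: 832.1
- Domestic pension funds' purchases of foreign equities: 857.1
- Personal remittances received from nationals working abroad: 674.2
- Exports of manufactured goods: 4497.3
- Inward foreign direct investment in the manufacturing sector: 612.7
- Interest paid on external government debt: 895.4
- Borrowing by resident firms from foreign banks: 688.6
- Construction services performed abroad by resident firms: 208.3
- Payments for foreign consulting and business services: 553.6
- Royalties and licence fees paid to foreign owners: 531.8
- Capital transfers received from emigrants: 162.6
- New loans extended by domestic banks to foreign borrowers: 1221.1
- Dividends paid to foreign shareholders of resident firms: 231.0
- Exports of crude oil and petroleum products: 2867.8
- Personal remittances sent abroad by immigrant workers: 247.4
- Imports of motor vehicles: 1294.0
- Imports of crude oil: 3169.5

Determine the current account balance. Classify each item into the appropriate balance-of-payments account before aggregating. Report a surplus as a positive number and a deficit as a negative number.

2851.9

Goods: 2867.8 - 1294.0 - 3169.5 + 4497.3 + 1012.2 = 3913.8
Services: -553.6 - 531.8 + 832.1 + 208.3 = -45.0
Primary income: -895.4 - 231.0 = -1126.4
Secondary income: -223.7 + 674.2 - 247.4 - 93.6 = 109.5
Current account = 3913.8 + (-45.0) + (-1126.4) + 109.5 = 2851.9
(Excluded from the current account — financial account: domestic pension funds' purchases of foreign equities 857.1, inward foreign direct investment in the manufacturing sector 612.7, borrowing by resident firms from foreign banks 688.6, new loans extended by domestic banks to foreign borrowers 1221.1; capital account: capital transfers received from emigrants 162.6.)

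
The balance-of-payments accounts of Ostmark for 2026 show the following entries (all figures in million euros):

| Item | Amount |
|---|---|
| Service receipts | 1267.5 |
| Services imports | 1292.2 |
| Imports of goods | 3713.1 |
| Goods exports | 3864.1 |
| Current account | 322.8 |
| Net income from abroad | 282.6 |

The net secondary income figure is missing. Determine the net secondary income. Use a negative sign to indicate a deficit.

-86.1

Current account = goods balance + services balance + net primary income + net secondary income
Sum of the known components = 408.9
Net secondary income = CA - (known components) = 322.8 - 408.9 = -86.1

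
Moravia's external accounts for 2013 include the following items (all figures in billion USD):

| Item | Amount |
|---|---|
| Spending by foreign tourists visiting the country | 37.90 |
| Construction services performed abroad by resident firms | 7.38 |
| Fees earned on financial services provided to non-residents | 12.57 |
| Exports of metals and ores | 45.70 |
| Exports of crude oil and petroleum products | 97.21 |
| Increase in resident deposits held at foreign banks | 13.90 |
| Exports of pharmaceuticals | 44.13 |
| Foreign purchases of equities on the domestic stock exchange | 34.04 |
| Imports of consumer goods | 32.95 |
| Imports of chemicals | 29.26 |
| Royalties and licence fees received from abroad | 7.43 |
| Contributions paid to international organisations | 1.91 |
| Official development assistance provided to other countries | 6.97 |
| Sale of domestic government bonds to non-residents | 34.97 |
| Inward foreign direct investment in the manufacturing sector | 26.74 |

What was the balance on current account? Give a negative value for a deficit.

181.23

Goods: 44.13 + 45.70 + 97.21 - 29.26 - 32.95 = 124.83
Services: 12.57 + 7.38 + 7.43 + 37.90 = 65.28
Secondary income: -6.97 - 1.91 = -8.88
Current account = 124.83 + 65.28 + (-8.88) = 181.23
(Excluded from the current account — financial account: increase in resident deposits held at foreign banks 13.90, foreign purchases of equities on the domestic stock exchange 34.04, sale of domestic government bonds to non-residents 34.97, inward foreign direct investment in the manufacturing sector 26.74.)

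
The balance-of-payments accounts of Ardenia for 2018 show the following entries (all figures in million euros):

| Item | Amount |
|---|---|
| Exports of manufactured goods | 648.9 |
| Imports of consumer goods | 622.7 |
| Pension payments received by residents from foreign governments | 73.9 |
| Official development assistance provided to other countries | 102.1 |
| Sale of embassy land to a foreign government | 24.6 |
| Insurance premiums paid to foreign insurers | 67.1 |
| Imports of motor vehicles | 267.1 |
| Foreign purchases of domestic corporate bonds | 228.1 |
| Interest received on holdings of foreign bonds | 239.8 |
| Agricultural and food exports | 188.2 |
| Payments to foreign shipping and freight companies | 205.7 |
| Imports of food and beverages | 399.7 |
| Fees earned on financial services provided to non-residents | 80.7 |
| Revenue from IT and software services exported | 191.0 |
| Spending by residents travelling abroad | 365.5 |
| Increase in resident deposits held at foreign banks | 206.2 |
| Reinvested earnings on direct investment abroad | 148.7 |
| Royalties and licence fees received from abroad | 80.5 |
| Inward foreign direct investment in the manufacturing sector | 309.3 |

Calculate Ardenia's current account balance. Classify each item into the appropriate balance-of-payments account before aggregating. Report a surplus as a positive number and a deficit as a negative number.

-378.2

Goods: -267.1 - 399.7 + 648.9 - 622.7 + 188.2 = -452.4
Services: 80.7 + 191.0 - 205.7 - 67.1 + 80.5 - 365.5 = -286.1
Primary income: 148.7 + 239.8 = 388.5
Secondary income: 73.9 - 102.1 = -28.2
Current account = (-452.4) + (-286.1) + 388.5 + (-28.2) = -378.2
(Excluded from the current account — capital account: sale of embassy land to a foreign government 24.6; financial account: foreign purchases of domestic corporate bonds 228.1, increase in resident deposits held at foreign banks 206.2, inward foreign direct investment in the manufacturing sector 309.3.)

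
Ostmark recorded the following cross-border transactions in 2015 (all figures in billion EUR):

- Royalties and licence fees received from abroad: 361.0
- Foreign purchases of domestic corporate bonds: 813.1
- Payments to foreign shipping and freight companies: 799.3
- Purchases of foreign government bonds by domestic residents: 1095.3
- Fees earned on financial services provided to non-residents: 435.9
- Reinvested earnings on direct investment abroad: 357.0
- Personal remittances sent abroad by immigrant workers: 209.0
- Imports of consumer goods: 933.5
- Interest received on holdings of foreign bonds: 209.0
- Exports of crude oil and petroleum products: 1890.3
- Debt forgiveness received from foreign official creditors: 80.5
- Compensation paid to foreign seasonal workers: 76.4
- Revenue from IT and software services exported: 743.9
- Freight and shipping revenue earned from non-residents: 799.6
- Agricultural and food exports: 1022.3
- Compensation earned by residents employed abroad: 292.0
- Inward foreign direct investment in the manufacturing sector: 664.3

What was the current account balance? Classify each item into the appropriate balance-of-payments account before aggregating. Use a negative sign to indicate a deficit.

4092.8

Goods: 1890.3 + 1022.3 - 933.5 = 1979.1
Services: 361.0 + 435.9 + 799.6 - 799.3 + 743.9 = 1541.1
Primary income: 357.0 + 292.0 - 76.4 + 209.0 = 781.6
Secondary income: -209.0
Current account = 1979.1 + 1541.1 + 781.6 + (-209.0) = 4092.8
(Excluded from the current account — financial account: foreign purchases of domestic corporate bonds 813.1, purchases of foreign government bonds by domestic residents 1095.3, inward foreign direct investment in the manufacturing sector 664.3; capital account: debt forgiveness received from foreign official creditors 80.5.)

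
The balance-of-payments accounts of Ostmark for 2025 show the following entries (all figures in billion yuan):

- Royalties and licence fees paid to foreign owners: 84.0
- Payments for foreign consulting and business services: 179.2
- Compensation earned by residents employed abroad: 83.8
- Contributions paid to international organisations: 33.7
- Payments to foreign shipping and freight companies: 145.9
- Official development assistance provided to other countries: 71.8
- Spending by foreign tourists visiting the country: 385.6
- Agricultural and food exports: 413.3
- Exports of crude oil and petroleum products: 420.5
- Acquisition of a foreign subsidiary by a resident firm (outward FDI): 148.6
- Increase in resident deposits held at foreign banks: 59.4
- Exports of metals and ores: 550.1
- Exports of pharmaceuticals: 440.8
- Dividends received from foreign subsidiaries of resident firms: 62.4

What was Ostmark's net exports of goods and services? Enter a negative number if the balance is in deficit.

Goods: 550.1 + 440.8 + 420.5 + 413.3 = 1824.7
Services: -145.9 + 385.6 - 179.2 - 84.0 = -23.5
Trade balance = 1824.7 + (-23.5) = 1801.2
(Excluded from the trade balance — primary income: compensation earned by residents employed abroad 83.8, dividends received from foreign subsidiaries of resident firms 62.4; secondary income: contributions paid to international organisations 33.7, official development assistance provided to other countries 71.8; financial account: acquisition of a foreign subsidiary by a resident firm (outward FDI) 148.6, increase in resident deposits held at foreign banks 59.4.)

1801.2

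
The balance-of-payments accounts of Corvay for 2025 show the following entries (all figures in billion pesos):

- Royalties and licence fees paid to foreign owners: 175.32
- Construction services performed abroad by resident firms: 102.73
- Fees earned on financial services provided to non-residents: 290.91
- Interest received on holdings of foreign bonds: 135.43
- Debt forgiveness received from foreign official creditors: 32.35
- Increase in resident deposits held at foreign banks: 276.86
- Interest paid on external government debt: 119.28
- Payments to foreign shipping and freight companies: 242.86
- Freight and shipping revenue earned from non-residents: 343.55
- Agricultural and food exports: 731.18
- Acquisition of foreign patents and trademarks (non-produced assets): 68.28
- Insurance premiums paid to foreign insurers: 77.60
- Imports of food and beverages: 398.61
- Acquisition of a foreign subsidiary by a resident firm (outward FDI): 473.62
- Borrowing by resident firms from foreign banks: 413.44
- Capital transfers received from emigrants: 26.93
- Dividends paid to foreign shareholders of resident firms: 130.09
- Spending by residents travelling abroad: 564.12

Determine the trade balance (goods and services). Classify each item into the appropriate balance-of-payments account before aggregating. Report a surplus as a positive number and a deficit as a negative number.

9.86

Goods: -398.61 + 731.18 = 332.57
Services: 102.73 + 343.55 - 175.32 + 290.91 - 77.60 - 564.12 - 242.86 = -322.71
Trade balance = 332.57 + (-322.71) = 9.86
(Excluded from the trade balance — primary income: interest received on holdings of foreign bonds 135.43, interest paid on external government debt 119.28, dividends paid to foreign shareholders of resident firms 130.09; capital account: debt forgiveness received from foreign official creditors 32.35, acquisition of foreign patents and trademarks (non-produced assets) 68.28, capital transfers received from emigrants 26.93; financial account: increase in resident deposits held at foreign banks 276.86, acquisition of a foreign subsidiary by a resident firm (outward FDI) 473.62, borrowing by resident firms from foreign banks 413.44.)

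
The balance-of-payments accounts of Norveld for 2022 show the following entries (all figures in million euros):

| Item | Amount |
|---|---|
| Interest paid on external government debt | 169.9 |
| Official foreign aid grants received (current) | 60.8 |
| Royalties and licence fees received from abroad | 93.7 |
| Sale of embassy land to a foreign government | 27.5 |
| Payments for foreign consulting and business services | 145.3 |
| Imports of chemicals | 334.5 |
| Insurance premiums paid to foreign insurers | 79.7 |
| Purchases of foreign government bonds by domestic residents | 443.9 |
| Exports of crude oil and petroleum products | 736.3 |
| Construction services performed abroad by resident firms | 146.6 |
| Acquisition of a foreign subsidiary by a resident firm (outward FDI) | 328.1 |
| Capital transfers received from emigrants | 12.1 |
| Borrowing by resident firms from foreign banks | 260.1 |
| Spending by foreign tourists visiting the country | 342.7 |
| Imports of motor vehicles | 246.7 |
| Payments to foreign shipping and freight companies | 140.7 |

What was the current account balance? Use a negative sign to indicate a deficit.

Goods: 736.3 - 334.5 - 246.7 = 155.1
Services: 342.7 - 145.3 + 93.7 - 140.7 - 79.7 + 146.6 = 217.3
Primary income: -169.9
Secondary income: 60.8
Current account = 155.1 + 217.3 + (-169.9) + 60.8 = 263.3
(Excluded from the current account — capital account: sale of embassy land to a foreign government 27.5, capital transfers received from emigrants 12.1; financial account: purchases of foreign government bonds by domestic residents 443.9, acquisition of a foreign subsidiary by a resident firm (outward FDI) 328.1, borrowing by resident firms from foreign banks 260.1.)

263.3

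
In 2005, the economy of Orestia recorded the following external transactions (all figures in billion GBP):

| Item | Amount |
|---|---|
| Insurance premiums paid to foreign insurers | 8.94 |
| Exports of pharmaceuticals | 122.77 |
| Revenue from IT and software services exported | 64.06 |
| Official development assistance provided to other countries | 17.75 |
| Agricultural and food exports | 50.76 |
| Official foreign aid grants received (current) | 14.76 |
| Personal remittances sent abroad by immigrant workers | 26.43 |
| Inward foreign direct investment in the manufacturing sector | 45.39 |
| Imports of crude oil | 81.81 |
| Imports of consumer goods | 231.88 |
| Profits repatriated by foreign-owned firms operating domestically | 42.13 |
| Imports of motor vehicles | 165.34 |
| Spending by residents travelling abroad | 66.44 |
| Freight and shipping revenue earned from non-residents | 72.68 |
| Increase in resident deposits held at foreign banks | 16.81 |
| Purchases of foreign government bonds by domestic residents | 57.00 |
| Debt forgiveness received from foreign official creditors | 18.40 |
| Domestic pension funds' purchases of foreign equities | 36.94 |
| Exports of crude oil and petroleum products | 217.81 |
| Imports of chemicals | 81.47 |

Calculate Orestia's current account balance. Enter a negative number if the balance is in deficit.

Goods: -81.47 + 50.76 - 231.88 - 81.81 - 165.34 + 122.77 + 217.81 = -169.16
Services: 64.06 - 8.94 + 72.68 - 66.44 = 61.36
Primary income: -42.13
Secondary income: -26.43 + 14.76 - 17.75 = -29.42
Current account = (-169.16) + 61.36 + (-42.13) + (-29.42) = -179.35
(Excluded from the current account — financial account: inward foreign direct investment in the manufacturing sector 45.39, increase in resident deposits held at foreign banks 16.81, purchases of foreign government bonds by domestic residents 57.00, domestic pension funds' purchases of foreign equities 36.94; capital account: debt forgiveness received from foreign official creditors 18.40.)

-179.35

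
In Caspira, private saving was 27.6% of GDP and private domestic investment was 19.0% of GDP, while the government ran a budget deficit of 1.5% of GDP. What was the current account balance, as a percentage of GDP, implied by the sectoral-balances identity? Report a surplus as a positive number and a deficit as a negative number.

By the sectoral-balances identity, CA = (S_private - I) + (T - G).
Private balance = 27.6 - 19.0 = 8.6
Government balance (T - G) = -1.5
CA = 8.6 + (-1.5) = 7.1

7.1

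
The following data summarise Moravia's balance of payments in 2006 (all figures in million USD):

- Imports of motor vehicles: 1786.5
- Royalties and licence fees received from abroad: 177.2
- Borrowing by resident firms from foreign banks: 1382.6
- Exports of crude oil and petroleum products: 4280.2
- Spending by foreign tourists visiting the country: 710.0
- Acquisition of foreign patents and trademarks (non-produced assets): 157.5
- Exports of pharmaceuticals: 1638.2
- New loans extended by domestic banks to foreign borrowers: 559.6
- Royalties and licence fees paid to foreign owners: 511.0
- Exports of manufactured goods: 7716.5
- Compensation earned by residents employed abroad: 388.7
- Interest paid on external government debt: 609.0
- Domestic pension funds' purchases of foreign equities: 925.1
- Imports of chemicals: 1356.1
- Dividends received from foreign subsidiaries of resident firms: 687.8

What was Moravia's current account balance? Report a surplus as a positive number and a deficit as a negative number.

11336.0

Goods: -1356.1 - 1786.5 + 4280.2 + 1638.2 + 7716.5 = 10492.3
Services: -511.0 + 177.2 + 710.0 = 376.2
Primary income: -609.0 + 388.7 + 687.8 = 467.5
Current account = 10492.3 + 376.2 + 467.5 = 11336.0
(Excluded from the current account — financial account: borrowing by resident firms from foreign banks 1382.6, new loans extended by domestic banks to foreign borrowers 559.6, domestic pension funds' purchases of foreign equities 925.1; capital account: acquisition of foreign patents and trademarks (non-produced assets) 157.5.)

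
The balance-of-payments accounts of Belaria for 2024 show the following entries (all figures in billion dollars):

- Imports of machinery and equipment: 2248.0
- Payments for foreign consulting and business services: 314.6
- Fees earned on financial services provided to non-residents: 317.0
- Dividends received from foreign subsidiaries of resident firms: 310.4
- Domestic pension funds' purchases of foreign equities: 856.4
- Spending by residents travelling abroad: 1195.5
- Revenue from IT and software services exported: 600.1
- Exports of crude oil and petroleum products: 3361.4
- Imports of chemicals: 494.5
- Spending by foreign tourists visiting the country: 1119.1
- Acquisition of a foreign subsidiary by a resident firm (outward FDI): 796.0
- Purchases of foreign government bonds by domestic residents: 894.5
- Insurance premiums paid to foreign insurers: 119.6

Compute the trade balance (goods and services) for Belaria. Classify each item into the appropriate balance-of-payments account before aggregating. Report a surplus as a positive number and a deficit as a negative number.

1025.4

Goods: 3361.4 - 494.5 - 2248.0 = 618.9
Services: -119.6 + 1119.1 - 314.6 - 1195.5 + 600.1 + 317.0 = 406.5
Trade balance = 618.9 + 406.5 = 1025.4
(Excluded from the trade balance — primary income: dividends received from foreign subsidiaries of resident firms 310.4; financial account: domestic pension funds' purchases of foreign equities 856.4, acquisition of a foreign subsidiary by a resident firm (outward FDI) 796.0, purchases of foreign government bonds by domestic residents 894.5.)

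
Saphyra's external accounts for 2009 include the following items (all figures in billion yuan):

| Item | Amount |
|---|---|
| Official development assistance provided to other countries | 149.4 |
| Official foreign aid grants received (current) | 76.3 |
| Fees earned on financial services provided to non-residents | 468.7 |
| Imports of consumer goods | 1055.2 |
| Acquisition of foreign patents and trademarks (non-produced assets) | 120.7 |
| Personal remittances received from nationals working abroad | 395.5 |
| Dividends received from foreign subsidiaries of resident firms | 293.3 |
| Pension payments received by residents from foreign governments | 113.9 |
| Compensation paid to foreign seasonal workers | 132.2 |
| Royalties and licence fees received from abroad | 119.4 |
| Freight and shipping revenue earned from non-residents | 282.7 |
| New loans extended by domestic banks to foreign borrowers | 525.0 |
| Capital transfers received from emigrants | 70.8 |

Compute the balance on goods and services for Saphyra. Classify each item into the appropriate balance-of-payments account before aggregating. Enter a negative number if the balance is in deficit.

-184.4

Goods: -1055.2
Services: 468.7 + 119.4 + 282.7 = 870.8
Trade balance = -1055.2 + 870.8 = -184.4
(Excluded from the trade balance — secondary income: official development assistance provided to other countries 149.4, official foreign aid grants received (current) 76.3, personal remittances received from nationals working abroad 395.5, pension payments received by residents from foreign governments 113.9; capital account: acquisition of foreign patents and trademarks (non-produced assets) 120.7, capital transfers received from emigrants 70.8; primary income: dividends received from foreign subsidiaries of resident firms 293.3, compensation paid to foreign seasonal workers 132.2; financial account: new loans extended by domestic banks to foreign borrowers 525.0.)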